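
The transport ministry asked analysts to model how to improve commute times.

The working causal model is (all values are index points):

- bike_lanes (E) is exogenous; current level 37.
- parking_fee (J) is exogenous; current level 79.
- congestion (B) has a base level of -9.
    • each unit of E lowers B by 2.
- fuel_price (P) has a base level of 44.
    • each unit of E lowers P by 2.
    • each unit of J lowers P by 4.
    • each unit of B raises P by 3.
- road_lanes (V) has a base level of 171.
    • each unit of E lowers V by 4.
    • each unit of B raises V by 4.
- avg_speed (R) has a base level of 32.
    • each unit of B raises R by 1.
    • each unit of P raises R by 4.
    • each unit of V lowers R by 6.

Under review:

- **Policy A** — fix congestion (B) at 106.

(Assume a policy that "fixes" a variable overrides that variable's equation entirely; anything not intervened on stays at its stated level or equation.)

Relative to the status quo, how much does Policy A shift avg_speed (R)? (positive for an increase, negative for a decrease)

Baseline:
  E = 37
  J = 79
  B = -9 − 2·37 = -83
  P = 44 − 2·37 − 4·79 + 3·(-83) = -595
  V = 171 − 4·37 + 4·(-83) = -309
  R = 32 + (-83) + 4·(-595) − 6·(-309) = -577
Policy A (B := 106):
  E = 37
  J = 79
  B = 106
  P = 44 − 2·37 − 4·79 + 3·106 = -28
  V = 171 − 4·37 + 4·106 = 447
  R = 32 + 106 + 4·(-28) − 6·447 = -2656
Change in R: -2656 − (-577) = -2079

-2079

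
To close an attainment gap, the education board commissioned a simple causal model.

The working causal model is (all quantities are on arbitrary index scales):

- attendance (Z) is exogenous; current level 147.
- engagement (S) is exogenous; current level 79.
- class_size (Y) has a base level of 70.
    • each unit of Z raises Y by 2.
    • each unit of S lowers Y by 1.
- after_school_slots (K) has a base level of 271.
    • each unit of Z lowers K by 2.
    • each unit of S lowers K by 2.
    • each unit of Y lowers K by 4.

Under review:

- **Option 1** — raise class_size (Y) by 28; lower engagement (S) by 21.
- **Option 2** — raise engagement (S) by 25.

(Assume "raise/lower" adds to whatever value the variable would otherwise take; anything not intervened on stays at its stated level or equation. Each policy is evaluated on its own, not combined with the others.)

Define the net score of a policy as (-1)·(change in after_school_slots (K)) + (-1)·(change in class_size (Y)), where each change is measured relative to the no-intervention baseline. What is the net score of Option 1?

Baseline:
  Z = 147
  S = 79
  Y = 70 + 2·147 − 79 = 285
  K = 271 − 2·147 − 2·79 − 4·285 = -1321
Option 1 (Y + 28, S − 21):
  Z = 147
  S = 79 − 21 = 58
  Y = 70 + 2·147 − 58 (+28 from intervention) = 334
  K = 271 − 2·147 − 2·58 − 4·334 = -1475
ΔK = -1475 − (-1321) = -154; ΔY = 334 − 285 = 49
Score = (-1)·(-154) + (-1)·49 = 105

105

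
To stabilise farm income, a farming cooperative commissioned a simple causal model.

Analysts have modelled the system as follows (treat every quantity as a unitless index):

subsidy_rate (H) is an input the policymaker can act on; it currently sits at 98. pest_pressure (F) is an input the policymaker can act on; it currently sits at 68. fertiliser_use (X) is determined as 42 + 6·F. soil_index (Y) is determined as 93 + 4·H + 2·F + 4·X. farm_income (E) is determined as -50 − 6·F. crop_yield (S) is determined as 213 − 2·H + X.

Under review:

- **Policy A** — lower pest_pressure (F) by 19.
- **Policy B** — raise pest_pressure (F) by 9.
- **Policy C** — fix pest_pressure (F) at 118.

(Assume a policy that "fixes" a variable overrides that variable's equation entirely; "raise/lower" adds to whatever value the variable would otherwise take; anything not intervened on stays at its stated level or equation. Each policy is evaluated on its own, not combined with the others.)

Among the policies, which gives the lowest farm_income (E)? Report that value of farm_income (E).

Policy A (F − 19):
  F = 68 − 19 = 49
  E = -50 − 6·49 = -344
Policy B (F + 9):
  F = 68 + 9 = 77
  E = -50 − 6·77 = -512
Policy C (F := 118):
  F = 118
  E = -50 − 6·118 = -758
Comparing — Policy A: E=-344, Policy B: E=-512, Policy C: E=-758. Lowest is -758 (Policy C).

-758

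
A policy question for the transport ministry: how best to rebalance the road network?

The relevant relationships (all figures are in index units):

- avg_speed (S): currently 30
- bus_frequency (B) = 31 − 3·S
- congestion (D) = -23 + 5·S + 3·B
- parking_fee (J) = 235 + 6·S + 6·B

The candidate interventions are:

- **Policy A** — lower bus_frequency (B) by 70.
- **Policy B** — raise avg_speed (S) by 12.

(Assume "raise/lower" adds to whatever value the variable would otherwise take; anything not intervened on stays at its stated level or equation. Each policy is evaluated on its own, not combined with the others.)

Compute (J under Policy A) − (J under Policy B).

Policy A (B − 70):
  S = 30
  B = 31 − 3·30 (−70 from intervention) = -129
  J = 235 + 6·30 + 6·(-129) = -359
Policy B (S + 12):
  S = 30 + 12 = 42
  B = 31 − 3·42 = -95
  J = 235 + 6·42 + 6·(-95) = -83
J: -359 − (-83) = -276

-276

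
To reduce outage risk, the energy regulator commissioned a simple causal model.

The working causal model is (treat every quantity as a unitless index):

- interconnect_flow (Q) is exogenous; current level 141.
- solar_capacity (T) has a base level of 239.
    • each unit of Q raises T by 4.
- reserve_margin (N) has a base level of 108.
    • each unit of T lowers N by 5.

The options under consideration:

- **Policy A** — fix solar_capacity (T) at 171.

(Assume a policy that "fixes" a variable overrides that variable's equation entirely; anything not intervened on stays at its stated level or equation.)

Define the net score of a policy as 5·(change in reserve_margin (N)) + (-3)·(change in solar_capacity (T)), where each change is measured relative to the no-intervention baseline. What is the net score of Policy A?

17696

Baseline:
  Q = 141
  T = 239 + 4·141 = 803
  N = 108 − 5·803 = -3907
Policy A (T := 171):
  Q = 141
  T = 171
  N = 108 − 5·171 = -747
ΔN = -747 − (-3907) = 3160; ΔT = 171 − 803 = -632
Score = 5·3160 + (-3)·(-632) = 17696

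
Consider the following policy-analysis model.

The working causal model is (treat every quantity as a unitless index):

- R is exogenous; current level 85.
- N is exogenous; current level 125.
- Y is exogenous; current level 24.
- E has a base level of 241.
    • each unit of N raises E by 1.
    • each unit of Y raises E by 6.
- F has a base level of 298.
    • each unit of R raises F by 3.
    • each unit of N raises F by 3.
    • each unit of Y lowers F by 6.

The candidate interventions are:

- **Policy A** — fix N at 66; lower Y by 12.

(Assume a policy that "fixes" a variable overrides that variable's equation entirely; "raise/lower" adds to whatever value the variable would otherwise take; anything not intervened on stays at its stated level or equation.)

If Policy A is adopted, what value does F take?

Policy A (N := 66, Y − 12):
  R = 85
  N = 66
  Y = 24 − 12 = 12
  F = 298 + 3·85 + 3·66 − 6·12 = 679

679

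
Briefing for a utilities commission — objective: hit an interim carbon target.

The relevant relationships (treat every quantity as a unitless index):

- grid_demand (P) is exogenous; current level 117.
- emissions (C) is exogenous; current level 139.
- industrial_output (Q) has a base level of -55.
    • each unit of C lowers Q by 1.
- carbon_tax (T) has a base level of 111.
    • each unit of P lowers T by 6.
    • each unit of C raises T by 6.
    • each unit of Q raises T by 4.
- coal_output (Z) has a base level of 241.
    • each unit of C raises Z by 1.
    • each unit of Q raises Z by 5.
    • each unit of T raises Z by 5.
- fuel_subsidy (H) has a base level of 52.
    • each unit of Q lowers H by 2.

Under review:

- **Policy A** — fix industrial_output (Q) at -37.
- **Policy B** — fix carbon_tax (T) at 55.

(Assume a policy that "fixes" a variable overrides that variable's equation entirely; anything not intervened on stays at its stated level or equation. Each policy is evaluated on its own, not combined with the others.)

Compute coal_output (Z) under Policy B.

-315

Policy B (T := 55):
  P = 117
  C = 139
  Q = -55 − 139 = -194
  T = 55
  Z = 241 + 139 + 5·(-194) + 5·55 = -315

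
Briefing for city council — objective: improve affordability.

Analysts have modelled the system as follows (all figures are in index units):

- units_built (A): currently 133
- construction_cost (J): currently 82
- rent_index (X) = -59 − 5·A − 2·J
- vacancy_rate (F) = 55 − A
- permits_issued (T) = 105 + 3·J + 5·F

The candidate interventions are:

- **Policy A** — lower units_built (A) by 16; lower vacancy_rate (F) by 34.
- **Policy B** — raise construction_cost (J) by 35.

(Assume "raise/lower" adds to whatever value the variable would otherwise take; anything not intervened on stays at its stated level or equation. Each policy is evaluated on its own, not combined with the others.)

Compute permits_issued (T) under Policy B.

Policy B (J + 35):
  A = 133
  J = 82 + 35 = 117
  F = 55 − 133 = -78
  T = 105 + 3·117 + 5·(-78) = 66

66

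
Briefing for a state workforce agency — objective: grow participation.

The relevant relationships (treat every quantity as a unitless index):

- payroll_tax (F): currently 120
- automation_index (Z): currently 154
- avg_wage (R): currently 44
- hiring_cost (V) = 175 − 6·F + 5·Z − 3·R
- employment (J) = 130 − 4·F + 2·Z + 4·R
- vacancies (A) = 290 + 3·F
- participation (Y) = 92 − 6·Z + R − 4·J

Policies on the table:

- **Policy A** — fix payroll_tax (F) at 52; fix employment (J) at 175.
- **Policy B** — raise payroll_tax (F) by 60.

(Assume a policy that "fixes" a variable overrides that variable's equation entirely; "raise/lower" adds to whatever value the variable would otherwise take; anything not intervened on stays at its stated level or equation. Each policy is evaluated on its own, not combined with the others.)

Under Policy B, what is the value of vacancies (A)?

Policy B (F + 60):
  F = 120 + 60 = 180
  A = 290 + 3·180 = 830

830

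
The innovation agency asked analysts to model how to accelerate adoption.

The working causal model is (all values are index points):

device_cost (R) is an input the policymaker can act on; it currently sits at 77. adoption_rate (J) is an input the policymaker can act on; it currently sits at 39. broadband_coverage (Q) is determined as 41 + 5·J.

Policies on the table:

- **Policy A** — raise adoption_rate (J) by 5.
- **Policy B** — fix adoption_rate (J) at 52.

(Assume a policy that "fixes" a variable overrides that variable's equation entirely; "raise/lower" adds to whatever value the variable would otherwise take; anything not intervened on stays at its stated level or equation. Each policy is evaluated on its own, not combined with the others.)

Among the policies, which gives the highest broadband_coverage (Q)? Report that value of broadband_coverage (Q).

Policy A (J + 5):
  J = 39 + 5 = 44
  Q = 41 + 5·44 = 261
Policy B (J := 52):
  J = 52
  Q = 41 + 5·52 = 301
Comparing — Policy A: Q=261, Policy B: Q=301. Highest is 301 (Policy B).

301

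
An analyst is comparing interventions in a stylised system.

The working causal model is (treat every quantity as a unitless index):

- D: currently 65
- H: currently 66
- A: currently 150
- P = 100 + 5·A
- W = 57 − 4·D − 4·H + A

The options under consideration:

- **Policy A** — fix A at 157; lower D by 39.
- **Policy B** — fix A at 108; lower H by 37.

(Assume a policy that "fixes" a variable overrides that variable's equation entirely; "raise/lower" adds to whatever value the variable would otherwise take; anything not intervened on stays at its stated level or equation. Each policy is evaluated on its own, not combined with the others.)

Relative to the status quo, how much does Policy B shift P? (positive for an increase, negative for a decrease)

-210

Baseline:
  A = 150
  P = 100 + 5·150 = 850
Policy B (A := 108, H − 37):
  A = 108
  P = 100 + 5·108 = 640
Change in P: 640 − 850 = -210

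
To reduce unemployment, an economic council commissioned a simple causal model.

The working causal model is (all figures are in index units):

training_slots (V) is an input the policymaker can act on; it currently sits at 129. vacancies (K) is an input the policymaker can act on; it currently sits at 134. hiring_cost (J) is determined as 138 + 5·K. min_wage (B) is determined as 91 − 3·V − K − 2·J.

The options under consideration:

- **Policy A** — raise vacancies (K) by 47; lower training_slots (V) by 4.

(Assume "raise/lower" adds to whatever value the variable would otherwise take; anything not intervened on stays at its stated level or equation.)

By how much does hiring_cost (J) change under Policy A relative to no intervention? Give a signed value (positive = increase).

Baseline:
  K = 134
  J = 138 + 5·134 = 808
Policy A (K + 47, V − 4):
  K = 134 + 47 = 181
  J = 138 + 5·181 = 1043
Change in J: 1043 − 808 = 235

235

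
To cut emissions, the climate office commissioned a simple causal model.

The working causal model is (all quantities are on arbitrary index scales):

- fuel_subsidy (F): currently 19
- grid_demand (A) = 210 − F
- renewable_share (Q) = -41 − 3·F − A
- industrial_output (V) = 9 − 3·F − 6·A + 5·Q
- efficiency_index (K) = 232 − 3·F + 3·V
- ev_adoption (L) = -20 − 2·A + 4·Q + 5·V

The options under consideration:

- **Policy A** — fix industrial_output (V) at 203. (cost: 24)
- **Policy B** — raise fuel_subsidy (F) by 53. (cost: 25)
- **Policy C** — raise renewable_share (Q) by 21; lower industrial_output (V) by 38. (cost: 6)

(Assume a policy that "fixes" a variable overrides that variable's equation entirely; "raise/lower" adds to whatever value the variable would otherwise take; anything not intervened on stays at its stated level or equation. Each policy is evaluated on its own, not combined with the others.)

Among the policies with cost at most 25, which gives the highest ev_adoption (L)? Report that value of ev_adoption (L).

-543

Policy A (V := 203):
  F = 19
  A = 210 − 19 = 191
  Q = -41 − 3·19 − 191 = -289
  V = 203
  L = -20 − 2·191 + 4·(-289) + 5·203 = -543
Policy B (F + 53):
  F = 19 + 53 = 72
  A = 210 − 72 = 138
  Q = -41 − 3·72 − 138 = -395
  V = 9 − 3·72 − 6·138 + 5·(-395) = -3010
  L = -20 − 2·138 + 4·(-395) + 5·(-3010) = -16926
Policy C (Q + 21, V − 38):
  F = 19
  A = 210 − 19 = 191
  Q = -41 − 3·19 − 191 (+21 from intervention) = -268
  V = 9 − 3·19 − 6·191 + 5·(-268) (−38 from intervention) = -2572
  L = -20 − 2·191 + 4·(-268) + 5·(-2572) = -14334
Comparing — Policy A: L=-543, Policy B: L=-16926, Policy C: L=-14334. Highest is -543 (Policy A).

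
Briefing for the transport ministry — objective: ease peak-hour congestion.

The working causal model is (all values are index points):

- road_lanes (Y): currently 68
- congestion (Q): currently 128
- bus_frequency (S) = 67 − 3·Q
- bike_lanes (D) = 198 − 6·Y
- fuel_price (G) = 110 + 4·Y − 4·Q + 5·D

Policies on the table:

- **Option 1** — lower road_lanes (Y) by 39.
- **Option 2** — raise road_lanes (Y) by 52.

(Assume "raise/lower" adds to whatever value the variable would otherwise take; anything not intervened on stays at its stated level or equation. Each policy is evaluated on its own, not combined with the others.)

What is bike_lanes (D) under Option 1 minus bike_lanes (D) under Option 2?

546

Option 1 (Y − 39):
  Y = 68 − 39 = 29
  D = 198 − 6·29 = 24
Option 2 (Y + 52):
  Y = 68 + 52 = 120
  D = 198 − 6·120 = -522
D: 24 − (-522) = 546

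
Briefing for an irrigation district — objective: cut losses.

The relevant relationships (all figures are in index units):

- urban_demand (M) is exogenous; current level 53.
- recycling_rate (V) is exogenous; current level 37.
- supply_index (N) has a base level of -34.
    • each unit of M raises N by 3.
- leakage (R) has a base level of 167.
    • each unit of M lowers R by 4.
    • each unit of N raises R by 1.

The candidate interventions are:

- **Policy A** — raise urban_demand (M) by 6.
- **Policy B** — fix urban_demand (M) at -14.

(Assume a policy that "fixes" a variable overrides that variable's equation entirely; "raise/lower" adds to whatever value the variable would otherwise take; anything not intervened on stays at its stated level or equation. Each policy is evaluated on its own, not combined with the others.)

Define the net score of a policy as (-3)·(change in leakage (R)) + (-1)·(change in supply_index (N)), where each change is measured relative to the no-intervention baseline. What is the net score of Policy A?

0

Baseline:
  M = 53
  N = -34 + 3·53 = 125
  R = 167 − 4·53 + 125 = 80
Policy A (M + 6):
  M = 53 + 6 = 59
  N = -34 + 3·59 = 143
  R = 167 − 4·59 + 143 = 74
ΔR = 74 − 80 = -6; ΔN = 143 − 125 = 18
Score = (-3)·(-6) + (-1)·18 = 0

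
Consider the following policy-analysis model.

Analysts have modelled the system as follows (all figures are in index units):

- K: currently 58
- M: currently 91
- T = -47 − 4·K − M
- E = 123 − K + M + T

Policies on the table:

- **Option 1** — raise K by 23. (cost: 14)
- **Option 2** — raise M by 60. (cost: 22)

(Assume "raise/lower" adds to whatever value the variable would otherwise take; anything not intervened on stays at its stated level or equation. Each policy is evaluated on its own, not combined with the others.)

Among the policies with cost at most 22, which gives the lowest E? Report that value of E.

Option 1 (K + 23):
  K = 58 + 23 = 81
  M = 91
  T = -47 − 4·81 − 91 = -462
  E = 123 − 81 + 91 + (-462) = -329
Option 2 (M + 60):
  K = 58
  M = 91 + 60 = 151
  T = -47 − 4·58 − 151 = -430
  E = 123 − 58 + 151 + (-430) = -214
Comparing — Option 1: E=-329, Option 2: E=-214. Lowest is -329 (Option 1).

-329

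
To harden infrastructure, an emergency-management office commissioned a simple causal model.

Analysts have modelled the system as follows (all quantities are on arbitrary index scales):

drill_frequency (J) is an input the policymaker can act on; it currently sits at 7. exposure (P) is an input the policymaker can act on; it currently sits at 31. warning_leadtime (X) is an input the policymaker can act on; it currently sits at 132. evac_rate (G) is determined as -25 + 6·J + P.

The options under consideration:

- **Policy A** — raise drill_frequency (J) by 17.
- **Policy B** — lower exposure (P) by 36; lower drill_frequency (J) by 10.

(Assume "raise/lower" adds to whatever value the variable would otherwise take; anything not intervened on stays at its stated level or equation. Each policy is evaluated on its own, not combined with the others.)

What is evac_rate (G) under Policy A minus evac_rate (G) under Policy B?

198

Policy A (J + 17):
  J = 7 + 17 = 24
  P = 31
  G = -25 + 6·24 + 31 = 150
Policy B (P − 36, J − 10):
  J = 7 − 10 = -3
  P = 31 − 36 = -5
  G = -25 + 6·(-3) + (-5) = -48
G: 150 − (-48) = 198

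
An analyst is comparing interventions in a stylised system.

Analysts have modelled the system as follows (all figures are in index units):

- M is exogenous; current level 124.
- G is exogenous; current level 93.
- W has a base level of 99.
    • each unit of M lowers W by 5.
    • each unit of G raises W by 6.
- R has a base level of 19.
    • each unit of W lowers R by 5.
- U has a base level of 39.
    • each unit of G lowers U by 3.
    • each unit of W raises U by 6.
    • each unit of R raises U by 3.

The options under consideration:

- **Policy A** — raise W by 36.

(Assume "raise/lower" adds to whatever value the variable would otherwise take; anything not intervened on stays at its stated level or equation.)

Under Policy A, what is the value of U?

Policy A (W + 36):
  M = 124
  G = 93
  W = 99 − 5·124 + 6·93 (+36 from intervention) = 73
  R = 19 − 5·73 = -346
  U = 39 − 3·93 + 6·73 + 3·(-346) = -840

-840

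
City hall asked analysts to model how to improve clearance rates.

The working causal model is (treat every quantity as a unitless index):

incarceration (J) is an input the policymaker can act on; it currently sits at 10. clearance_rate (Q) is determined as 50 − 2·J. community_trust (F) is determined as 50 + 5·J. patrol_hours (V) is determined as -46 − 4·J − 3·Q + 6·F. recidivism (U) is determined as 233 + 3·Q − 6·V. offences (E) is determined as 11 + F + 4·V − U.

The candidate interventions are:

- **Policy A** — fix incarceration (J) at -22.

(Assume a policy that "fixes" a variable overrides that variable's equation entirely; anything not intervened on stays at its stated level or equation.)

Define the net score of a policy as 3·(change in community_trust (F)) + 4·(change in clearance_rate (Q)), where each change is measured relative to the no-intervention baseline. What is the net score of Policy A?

Baseline:
  J = 10
  Q = 50 − 2·10 = 30
  F = 50 + 5·10 = 100
Policy A (J := -22):
  J = -22
  Q = 50 − 2·(-22) = 94
  F = 50 + 5·(-22) = -60
ΔF = -60 − 100 = -160; ΔQ = 94 − 30 = 64
Score = 3·(-160) + 4·64 = -224

-224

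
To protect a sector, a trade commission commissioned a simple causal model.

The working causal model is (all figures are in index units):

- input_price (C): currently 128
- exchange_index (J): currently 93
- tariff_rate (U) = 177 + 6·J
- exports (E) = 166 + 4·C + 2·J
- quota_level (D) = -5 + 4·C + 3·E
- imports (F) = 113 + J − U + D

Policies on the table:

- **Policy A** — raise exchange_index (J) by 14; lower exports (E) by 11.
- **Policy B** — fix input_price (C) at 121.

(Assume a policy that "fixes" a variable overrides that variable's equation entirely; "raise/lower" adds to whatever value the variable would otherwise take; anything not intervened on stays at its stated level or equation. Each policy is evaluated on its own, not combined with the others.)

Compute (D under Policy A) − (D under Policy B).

Policy A (J + 14, E − 11):
  C = 128
  J = 93 + 14 = 107
  E = 166 + 4·128 + 2·107 (−11 from intervention) = 881
  D = -5 + 4·128 + 3·881 = 3150
Policy B (C := 121):
  C = 121
  J = 93
  E = 166 + 4·121 + 2·93 = 836
  D = -5 + 4·121 + 3·836 = 2987
D: 3150 − 2987 = 163

163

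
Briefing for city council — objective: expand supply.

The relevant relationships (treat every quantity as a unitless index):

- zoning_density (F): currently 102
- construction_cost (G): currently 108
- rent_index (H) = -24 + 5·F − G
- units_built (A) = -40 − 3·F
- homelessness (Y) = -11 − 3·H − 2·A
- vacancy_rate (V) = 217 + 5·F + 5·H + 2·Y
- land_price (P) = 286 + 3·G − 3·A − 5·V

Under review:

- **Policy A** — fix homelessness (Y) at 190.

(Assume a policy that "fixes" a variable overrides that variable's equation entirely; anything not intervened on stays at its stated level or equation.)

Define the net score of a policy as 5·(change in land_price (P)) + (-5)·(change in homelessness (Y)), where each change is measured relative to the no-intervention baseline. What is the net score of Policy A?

-35365

Baseline:
  F = 102
  G = 108
  H = -24 + 5·102 − 108 = 378
  A = -40 − 3·102 = -346
  Y = -11 − 3·378 − 2·(-346) = -453
  V = 217 + 5·102 + 5·378 + 2·(-453) = 1711
  P = 286 + 3·108 − 3·(-346) − 5·1711 = -6907
Policy A (Y := 190):
  F = 102
  G = 108
  H = -24 + 5·102 − 108 = 378
  A = -40 − 3·102 = -346
  Y = 190
  V = 217 + 5·102 + 5·378 + 2·190 = 2997
  P = 286 + 3·108 − 3·(-346) − 5·2997 = -13337
ΔP = -13337 − (-6907) = -6430; ΔY = 190 − (-453) = 643
Score = 5·(-6430) + (-5)·643 = -35365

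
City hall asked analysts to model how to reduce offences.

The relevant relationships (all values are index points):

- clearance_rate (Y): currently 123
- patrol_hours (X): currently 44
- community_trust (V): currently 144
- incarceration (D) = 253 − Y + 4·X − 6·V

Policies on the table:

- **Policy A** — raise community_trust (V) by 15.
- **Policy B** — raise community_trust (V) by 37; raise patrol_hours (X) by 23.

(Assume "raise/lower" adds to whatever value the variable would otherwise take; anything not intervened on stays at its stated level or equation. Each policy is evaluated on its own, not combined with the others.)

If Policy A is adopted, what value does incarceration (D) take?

-648

Policy A (V + 15):
  Y = 123
  X = 44
  V = 144 + 15 = 159
  D = 253 − 123 + 4·44 − 6·159 = -648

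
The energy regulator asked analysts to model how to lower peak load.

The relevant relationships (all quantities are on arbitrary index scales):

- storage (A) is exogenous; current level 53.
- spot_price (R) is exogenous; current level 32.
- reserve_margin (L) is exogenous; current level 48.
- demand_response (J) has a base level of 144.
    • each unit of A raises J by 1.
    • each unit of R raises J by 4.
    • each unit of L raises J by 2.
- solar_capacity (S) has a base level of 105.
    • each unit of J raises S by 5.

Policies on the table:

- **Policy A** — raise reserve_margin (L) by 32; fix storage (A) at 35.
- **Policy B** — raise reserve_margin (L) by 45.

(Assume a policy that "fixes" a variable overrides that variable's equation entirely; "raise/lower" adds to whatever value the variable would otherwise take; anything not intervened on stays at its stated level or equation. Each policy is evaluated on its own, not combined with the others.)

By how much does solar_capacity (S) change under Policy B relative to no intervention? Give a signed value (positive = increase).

Baseline:
  A = 53
  R = 32
  L = 48
  J = 144 + 53 + 4·32 + 2·48 = 421
  S = 105 + 5·421 = 2210
Policy B (L + 45):
  A = 53
  R = 32
  L = 48 + 45 = 93
  J = 144 + 53 + 4·32 + 2·93 = 511
  S = 105 + 5·511 = 2660
Change in S: 2660 − 2210 = 450

450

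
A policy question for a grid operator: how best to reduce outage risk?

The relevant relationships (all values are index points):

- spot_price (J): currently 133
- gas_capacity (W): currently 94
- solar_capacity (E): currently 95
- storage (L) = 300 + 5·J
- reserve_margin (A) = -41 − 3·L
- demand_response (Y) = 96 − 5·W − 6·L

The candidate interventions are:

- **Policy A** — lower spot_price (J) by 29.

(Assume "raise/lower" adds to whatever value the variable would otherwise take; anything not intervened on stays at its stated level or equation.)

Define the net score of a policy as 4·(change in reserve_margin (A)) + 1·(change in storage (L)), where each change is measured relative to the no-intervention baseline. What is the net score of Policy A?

1595

Baseline:
  J = 133
  L = 300 + 5·133 = 965
  A = -41 − 3·965 = -2936
Policy A (J − 29):
  J = 133 − 29 = 104
  L = 300 + 5·104 = 820
  A = -41 − 3·820 = -2501
ΔA = -2501 − (-2936) = 435; ΔL = 820 − 965 = -145
Score = 4·435 + 1·(-145) = 1595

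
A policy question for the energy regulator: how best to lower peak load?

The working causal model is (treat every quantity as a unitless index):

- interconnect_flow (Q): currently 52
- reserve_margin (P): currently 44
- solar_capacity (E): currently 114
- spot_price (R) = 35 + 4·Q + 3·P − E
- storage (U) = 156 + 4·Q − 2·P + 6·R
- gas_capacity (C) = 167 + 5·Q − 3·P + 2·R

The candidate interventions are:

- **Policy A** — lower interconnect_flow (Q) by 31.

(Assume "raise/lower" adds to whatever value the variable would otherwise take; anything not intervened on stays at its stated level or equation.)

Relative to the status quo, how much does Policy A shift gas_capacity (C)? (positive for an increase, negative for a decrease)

Baseline:
  Q = 52
  P = 44
  E = 114
  R = 35 + 4·52 + 3·44 − 114 = 261
  C = 167 + 5·52 − 3·44 + 2·261 = 817
Policy A (Q − 31):
  Q = 52 − 31 = 21
  P = 44
  E = 114
  R = 35 + 4·21 + 3·44 − 114 = 137
  C = 167 + 5·21 − 3·44 + 2·137 = 414
Change in C: 414 − 817 = -403

-403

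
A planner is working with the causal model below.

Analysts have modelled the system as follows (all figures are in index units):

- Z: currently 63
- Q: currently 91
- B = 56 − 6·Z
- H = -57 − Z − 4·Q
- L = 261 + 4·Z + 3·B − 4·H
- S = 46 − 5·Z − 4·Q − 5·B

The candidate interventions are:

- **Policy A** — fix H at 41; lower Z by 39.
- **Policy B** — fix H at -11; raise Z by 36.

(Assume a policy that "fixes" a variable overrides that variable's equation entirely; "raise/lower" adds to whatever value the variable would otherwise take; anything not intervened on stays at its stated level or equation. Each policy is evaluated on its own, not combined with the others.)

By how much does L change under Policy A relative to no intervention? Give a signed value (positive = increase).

-1554

Baseline:
  Z = 63
  Q = 91
  B = 56 − 6·63 = -322
  H = -57 − 63 − 4·91 = -484
  L = 261 + 4·63 + 3·(-322) − 4·(-484) = 1483
Policy A (H := 41, Z − 39):
  Z = 63 − 39 = 24
  Q = 91
  B = 56 − 6·24 = -88
  H = 41
  L = 261 + 4·24 + 3·(-88) − 4·41 = -71
Change in L: -71 − 1483 = -1554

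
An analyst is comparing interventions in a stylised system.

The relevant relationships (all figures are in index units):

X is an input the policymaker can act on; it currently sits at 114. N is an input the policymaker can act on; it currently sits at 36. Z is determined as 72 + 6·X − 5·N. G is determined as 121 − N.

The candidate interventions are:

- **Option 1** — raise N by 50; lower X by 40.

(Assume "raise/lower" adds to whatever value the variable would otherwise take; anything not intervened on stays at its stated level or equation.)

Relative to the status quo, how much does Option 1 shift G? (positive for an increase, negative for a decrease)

Baseline:
  N = 36
  G = 121 − 36 = 85
Option 1 (N + 50, X − 40):
  N = 36 + 50 = 86
  G = 121 − 86 = 35
Change in G: 35 − 85 = -50

-50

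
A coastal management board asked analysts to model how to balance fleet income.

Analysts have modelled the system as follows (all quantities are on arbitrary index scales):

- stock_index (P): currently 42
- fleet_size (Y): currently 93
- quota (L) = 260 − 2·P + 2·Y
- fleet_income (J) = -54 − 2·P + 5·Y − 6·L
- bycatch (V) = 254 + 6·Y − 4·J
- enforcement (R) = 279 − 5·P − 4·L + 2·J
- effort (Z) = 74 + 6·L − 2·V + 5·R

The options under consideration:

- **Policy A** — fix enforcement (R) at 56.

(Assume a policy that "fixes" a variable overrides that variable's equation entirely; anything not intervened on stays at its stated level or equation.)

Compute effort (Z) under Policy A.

Policy A (R := 56):
  P = 42
  Y = 93
  L = 260 − 2·42 + 2·93 = 362
  J = -54 − 2·42 + 5·93 − 6·362 = -1845
  V = 254 + 6·93 − 4·(-1845) = 8192
  R = 56
  Z = 74 + 6·362 − 2·8192 + 5·56 = -13858

-13858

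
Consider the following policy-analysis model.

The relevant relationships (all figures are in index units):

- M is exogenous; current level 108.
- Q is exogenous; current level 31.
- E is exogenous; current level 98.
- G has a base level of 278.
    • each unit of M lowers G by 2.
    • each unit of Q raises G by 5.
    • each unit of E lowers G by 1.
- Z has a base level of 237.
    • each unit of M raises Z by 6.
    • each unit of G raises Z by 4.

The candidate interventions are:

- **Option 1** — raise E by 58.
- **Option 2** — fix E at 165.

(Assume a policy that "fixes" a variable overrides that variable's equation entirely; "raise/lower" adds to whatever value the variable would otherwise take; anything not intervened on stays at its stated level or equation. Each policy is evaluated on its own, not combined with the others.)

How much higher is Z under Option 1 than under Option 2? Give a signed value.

36

Option 1 (E + 58):
  M = 108
  Q = 31
  E = 98 + 58 = 156
  G = 278 − 2·108 + 5·31 − 156 = 61
  Z = 237 + 6·108 + 4·61 = 1129
Option 2 (E := 165):
  M = 108
  Q = 31
  E = 165
  G = 278 − 2·108 + 5·31 − 165 = 52
  Z = 237 + 6·108 + 4·52 = 1093
Z: 1129 − 1093 = 36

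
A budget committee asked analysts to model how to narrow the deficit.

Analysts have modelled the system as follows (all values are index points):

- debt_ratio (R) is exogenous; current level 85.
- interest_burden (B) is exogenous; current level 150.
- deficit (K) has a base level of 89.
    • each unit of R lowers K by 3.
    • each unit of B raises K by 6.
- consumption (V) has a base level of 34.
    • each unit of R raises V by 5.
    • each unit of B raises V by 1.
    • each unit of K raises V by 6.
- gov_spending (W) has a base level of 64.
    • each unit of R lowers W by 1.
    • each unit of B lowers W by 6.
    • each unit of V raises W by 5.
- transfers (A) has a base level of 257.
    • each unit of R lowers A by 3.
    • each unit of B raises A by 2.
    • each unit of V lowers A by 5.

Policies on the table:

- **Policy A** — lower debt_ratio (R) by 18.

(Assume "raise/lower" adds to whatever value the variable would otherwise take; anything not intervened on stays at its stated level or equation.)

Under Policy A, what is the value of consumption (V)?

5247

Policy A (R − 18):
  R = 85 − 18 = 67
  B = 150
  K = 89 − 3·67 + 6·150 = 788
  V = 34 + 5·67 + 150 + 6·788 = 5247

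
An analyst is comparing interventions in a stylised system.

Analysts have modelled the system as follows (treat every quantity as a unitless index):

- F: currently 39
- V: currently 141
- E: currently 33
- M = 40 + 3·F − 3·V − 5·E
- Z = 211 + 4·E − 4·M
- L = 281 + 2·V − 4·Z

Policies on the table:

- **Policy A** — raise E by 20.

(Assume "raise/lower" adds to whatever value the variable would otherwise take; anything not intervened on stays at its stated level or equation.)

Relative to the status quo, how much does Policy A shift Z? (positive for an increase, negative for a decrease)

480

Baseline:
  F = 39
  V = 141
  E = 33
  M = 40 + 3·39 − 3·141 − 5·33 = -431
  Z = 211 + 4·33 − 4·(-431) = 2067
Policy A (E + 20):
  F = 39
  V = 141
  E = 33 + 20 = 53
  M = 40 + 3·39 − 3·141 − 5·53 = -531
  Z = 211 + 4·53 − 4·(-531) = 2547
Change in Z: 2547 − 2067 = 480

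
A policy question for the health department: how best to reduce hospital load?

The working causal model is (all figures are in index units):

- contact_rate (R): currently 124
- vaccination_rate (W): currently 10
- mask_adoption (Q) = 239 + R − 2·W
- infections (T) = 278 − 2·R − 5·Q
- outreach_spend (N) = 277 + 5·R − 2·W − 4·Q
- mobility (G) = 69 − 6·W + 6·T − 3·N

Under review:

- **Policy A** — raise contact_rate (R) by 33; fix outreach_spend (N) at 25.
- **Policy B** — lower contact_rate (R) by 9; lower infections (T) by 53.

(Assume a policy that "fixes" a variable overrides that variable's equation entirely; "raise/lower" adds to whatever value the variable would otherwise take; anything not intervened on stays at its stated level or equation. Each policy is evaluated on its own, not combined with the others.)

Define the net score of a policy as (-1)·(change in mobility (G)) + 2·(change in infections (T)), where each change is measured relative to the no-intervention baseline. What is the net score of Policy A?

2484

Baseline:
  R = 124
  W = 10
  Q = 239 + 124 − 2·10 = 343
  T = 278 − 2·124 − 5·343 = -1685
  N = 277 + 5·124 − 2·10 − 4·343 = -495
  G = 69 − 6·10 + 6·(-1685) − 3·(-495) = -8616
Policy A (R + 33, N := 25):
  R = 124 + 33 = 157
  W = 10
  Q = 239 + 157 − 2·10 = 376
  T = 278 − 2·157 − 5·376 = -1916
  N = 25
  G = 69 − 6·10 + 6·(-1916) − 3·25 = -11562
ΔG = -11562 − (-8616) = -2946; ΔT = -1916 − (-1685) = -231
Score = (-1)·(-2946) + 2·(-231) = 2484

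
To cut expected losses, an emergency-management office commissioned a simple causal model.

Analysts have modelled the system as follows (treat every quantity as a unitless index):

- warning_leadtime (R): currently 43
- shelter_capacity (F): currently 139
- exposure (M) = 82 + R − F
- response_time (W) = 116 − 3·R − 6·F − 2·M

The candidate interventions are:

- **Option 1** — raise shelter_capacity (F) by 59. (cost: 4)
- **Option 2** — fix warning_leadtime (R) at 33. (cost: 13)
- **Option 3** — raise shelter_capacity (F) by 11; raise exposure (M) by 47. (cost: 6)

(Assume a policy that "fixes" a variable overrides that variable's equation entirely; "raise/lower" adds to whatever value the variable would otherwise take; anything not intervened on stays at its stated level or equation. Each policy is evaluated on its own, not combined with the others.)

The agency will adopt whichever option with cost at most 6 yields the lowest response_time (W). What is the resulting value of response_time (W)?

Option 1 (F + 59):
  R = 43
  F = 139 + 59 = 198
  M = 82 + 43 − 198 = -73
  W = 116 − 3·43 − 6·198 − 2·(-73) = -1055
Option 3 (F + 11, M + 47):
  R = 43
  F = 139 + 11 = 150
  M = 82 + 43 − 150 (+47 from intervention) = 22
  W = 116 − 3·43 − 6·150 − 2·22 = -957
Comparing — Option 1: W=-1055, Option 3: W=-957. Lowest is -1055 (Option 1).

-1055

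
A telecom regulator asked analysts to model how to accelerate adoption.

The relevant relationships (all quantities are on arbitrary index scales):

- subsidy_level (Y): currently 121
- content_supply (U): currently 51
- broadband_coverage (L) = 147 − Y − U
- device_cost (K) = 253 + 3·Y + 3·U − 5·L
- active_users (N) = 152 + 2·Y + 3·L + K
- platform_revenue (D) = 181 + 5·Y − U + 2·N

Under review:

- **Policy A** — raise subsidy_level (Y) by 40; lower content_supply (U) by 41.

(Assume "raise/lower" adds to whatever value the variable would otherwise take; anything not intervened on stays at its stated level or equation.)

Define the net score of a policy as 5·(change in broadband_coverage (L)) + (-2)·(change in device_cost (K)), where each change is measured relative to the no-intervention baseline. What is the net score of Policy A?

21

Baseline:
  Y = 121
  U = 51
  L = 147 − 121 − 51 = -25
  K = 253 + 3·121 + 3·51 − 5·(-25) = 894
Policy A (Y + 40, U − 41):
  Y = 121 + 40 = 161
  U = 51 − 41 = 10
  L = 147 − 161 − 10 = -24
  K = 253 + 3·161 + 3·10 − 5·(-24) = 886
ΔL = -24 − (-25) = 1; ΔK = 886 − 894 = -8
Score = 5·1 + (-2)·(-8) = 21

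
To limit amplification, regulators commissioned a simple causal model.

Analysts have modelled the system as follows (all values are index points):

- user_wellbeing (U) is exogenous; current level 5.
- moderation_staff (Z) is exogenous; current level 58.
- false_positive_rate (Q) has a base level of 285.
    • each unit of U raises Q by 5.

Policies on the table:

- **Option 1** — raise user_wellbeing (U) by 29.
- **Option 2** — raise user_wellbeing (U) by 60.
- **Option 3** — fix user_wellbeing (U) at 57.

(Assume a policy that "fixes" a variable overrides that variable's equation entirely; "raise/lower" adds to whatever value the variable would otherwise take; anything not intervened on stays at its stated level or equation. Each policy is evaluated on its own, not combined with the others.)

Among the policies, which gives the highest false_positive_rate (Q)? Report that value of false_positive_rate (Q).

Option 1 (U + 29):
  U = 5 + 29 = 34
  Q = 285 + 5·34 = 455
Option 2 (U + 60):
  U = 5 + 60 = 65
  Q = 285 + 5·65 = 610
Option 3 (U := 57):
  U = 57
  Q = 285 + 5·57 = 570
Comparing — Option 1: Q=455, Option 2: Q=610, Option 3: Q=570. Highest is 610 (Option 2).

610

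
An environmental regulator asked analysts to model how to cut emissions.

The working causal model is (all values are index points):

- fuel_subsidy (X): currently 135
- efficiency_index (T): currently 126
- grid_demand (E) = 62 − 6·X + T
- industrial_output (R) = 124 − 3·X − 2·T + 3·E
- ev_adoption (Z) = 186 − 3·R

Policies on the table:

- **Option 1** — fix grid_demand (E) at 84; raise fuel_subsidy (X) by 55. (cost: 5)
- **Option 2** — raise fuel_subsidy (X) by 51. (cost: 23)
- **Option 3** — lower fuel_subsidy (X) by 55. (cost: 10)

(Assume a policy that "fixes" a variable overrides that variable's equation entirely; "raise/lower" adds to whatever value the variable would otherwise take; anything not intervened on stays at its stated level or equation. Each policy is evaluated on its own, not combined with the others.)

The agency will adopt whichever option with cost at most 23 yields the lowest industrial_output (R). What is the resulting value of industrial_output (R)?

Option 1 (E := 84, X + 55):
  X = 135 + 55 = 190
  T = 126
  E = 84
  R = 124 − 3·190 − 2·126 + 3·84 = -446
Option 2 (X + 51):
  X = 135 + 51 = 186
  T = 126
  E = 62 − 6·186 + 126 = -928
  R = 124 − 3·186 − 2·126 + 3·(-928) = -3470
Option 3 (X − 55):
  X = 135 − 55 = 80
  T = 126
  E = 62 − 6·80 + 126 = -292
  R = 124 − 3·80 − 2·126 + 3·(-292) = -1244
Comparing — Option 1: R=-446, Option 2: R=-3470, Option 3: R=-1244. Lowest is -3470 (Option 2).

-3470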